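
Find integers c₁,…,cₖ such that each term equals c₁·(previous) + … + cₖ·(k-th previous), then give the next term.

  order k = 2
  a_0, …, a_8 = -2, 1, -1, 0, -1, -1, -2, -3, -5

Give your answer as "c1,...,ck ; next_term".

1,1 ; -8

  a_2 = 1·1 + 1·-2 = -1
  a_3 = 1·-1 + 1·1 = 0
  a_4 = 1·0 + 1·-1 = -1
  a_5 = 1·-1 + 1·0 = -1
  a_6 = 1·-1 + 1·-1 = -2
  a_7 = 1·-2 + 1·-1 = -3
  a_8 = 1·-3 + 1·-2 = -5
  a_9 = 1·-5 + 1·-3 = -8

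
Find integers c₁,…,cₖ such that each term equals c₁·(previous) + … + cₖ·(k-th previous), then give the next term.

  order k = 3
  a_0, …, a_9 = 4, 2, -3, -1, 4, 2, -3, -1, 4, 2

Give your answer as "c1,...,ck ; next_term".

  a_3 = 1·-3 + -1·2 + 1·4 = -1
  a_4 = 1·-1 + -1·-3 + 1·2 = 4
  a_5 = 1·4 + -1·-1 + 1·-3 = 2
  a_6 = 1·2 + -1·4 + 1·-1 = -3
  a_7 = 1·-3 + -1·2 + 1·4 = -1
  a_8 = 1·-1 + -1·-3 + 1·2 = 4
  a_9 = 1·4 + -1·-1 + 1·-3 = 2
  a_10 = 1·2 + -1·4 + 1·-1 = -3

1,-1,1 ; -3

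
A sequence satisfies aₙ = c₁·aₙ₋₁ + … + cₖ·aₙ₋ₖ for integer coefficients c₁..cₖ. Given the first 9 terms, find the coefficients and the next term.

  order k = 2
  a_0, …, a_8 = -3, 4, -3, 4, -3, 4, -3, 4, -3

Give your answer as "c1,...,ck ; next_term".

  a_2 = 0·4 + 1·-3 = -3
  a_3 = 0·-3 + 1·4 = 4
  a_4 = 0·4 + 1·-3 = -3
  a_5 = 0·-3 + 1·4 = 4
  a_6 = 0·4 + 1·-3 = -3
  a_7 = 0·-3 + 1·4 = 4
  a_8 = 0·4 + 1·-3 = -3
  a_9 = 0·-3 + 1·4 = 4

0,1 ; 4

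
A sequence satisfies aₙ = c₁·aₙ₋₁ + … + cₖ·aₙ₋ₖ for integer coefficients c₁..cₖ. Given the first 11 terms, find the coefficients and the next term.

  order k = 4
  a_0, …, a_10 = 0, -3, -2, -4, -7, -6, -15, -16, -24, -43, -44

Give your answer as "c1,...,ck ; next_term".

-1,1,3,1 ; -87

  a_4 = -1·-4 + 1·-2 + 3·-3 + 1·0 = -7
  a_5 = -1·-7 + 1·-4 + 3·-2 + 1·-3 = -6
  a_6 = -1·-6 + 1·-7 + 3·-4 + 1·-2 = -15
  a_7 = -1·-15 + 1·-6 + 3·-7 + 1·-4 = -16
  a_8 = -1·-16 + 1·-15 + 3·-6 + 1·-7 = -24
  a_9 = -1·-24 + 1·-16 + 3·-15 + 1·-6 = -43
  a_10 = -1·-43 + 1·-24 + 3·-16 + 1·-15 = -44
  a_11 = -1·-44 + 1·-43 + 3·-24 + 1·-16 = -87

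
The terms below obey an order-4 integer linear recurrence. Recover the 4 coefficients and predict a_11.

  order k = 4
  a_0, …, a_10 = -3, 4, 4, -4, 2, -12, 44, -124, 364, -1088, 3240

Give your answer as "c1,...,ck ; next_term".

  a_4 = -2·-4 + 2·4 + -2·4 + 2·-3 = 2
  a_5 = -2·2 + 2·-4 + -2·4 + 2·4 = -12
  a_6 = -2·-12 + 2·2 + -2·-4 + 2·4 = 44
  a_7 = -2·44 + 2·-12 + -2·2 + 2·-4 = -124
  a_8 = -2·-124 + 2·44 + -2·-12 + 2·2 = 364
  a_9 = -2·364 + 2·-124 + -2·44 + 2·-12 = -1088
  a_10 = -2·-1088 + 2·364 + -2·-124 + 2·44 = 3240
  a_11 = -2·3240 + 2·-1088 + -2·364 + 2·-124 = -9632

-2,2,-2,2 ; -9632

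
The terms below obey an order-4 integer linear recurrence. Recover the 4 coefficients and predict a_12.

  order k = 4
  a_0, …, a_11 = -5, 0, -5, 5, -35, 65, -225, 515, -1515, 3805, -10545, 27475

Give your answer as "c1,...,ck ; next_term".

  a_4 = -2·5 + 3·-5 + 4·0 + 2·-5 = -35
  a_5 = -2·-35 + 3·5 + 4·-5 + 2·0 = 65
  a_6 = -2·65 + 3·-35 + 4·5 + 2·-5 = -225
  a_7 = -2·-225 + 3·65 + 4·-35 + 2·5 = 515
  a_8 = -2·515 + 3·-225 + 4·65 + 2·-35 = -1515
  a_9 = -2·-1515 + 3·515 + 4·-225 + 2·65 = 3805
  a_10 = -2·3805 + 3·-1515 + 4·515 + 2·-225 = -10545
  a_11 = -2·-10545 + 3·3805 + 4·-1515 + 2·515 = 27475
  a_12 = -2·27475 + 3·-10545 + 4·3805 + 2·-1515 = -74395

-2,3,4,2 ; -74395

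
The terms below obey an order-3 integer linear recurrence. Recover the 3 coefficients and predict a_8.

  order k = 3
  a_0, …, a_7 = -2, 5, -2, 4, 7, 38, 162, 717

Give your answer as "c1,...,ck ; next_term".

  a_3 = 4·-2 + 2·5 + -1·-2 = 4
  a_4 = 4·4 + 2·-2 + -1·5 = 7
  a_5 = 4·7 + 2·4 + -1·-2 = 38
  a_6 = 4·38 + 2·7 + -1·4 = 162
  a_7 = 4·162 + 2·38 + -1·7 = 717
  a_8 = 4·717 + 2·162 + -1·38 = 3154

4,2,-1 ; 3154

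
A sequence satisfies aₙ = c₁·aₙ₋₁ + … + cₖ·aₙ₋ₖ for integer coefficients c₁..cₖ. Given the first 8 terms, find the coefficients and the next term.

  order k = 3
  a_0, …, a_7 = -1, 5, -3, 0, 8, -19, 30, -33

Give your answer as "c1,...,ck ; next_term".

-2,-1,1 ; 17

  a_3 = -2·-3 + -1·5 + 1·-1 = 0
  a_4 = -2·0 + -1·-3 + 1·5 = 8
  a_5 = -2·8 + -1·0 + 1·-3 = -19
  a_6 = -2·-19 + -1·8 + 1·0 = 30
  a_7 = -2·30 + -1·-19 + 1·8 = -33
  a_8 = -2·-33 + -1·30 + 1·-19 = 17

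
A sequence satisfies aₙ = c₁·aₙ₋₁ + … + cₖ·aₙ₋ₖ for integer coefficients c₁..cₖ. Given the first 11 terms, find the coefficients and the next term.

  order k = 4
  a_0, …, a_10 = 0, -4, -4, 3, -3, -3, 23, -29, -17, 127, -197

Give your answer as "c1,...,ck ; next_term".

-1,-2,2,-2 ; -33

  a_4 = -1·3 + -2·-4 + 2·-4 + -2·0 = -3
  a_5 = -1·-3 + -2·3 + 2·-4 + -2·-4 = -3
  a_6 = -1·-3 + -2·-3 + 2·3 + -2·-4 = 23
  a_7 = -1·23 + -2·-3 + 2·-3 + -2·3 = -29
  a_8 = -1·-29 + -2·23 + 2·-3 + -2·-3 = -17
  a_9 = -1·-17 + -2·-29 + 2·23 + -2·-3 = 127
  a_10 = -1·127 + -2·-17 + 2·-29 + -2·23 = -197
  a_11 = -1·-197 + -2·127 + 2·-17 + -2·-29 = -33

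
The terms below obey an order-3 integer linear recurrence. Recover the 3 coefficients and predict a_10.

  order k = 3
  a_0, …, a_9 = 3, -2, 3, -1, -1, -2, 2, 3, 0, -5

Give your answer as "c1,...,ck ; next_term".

  a_3 = 0·3 + -1·-2 + -1·3 = -1
  a_4 = 0·-1 + -1·3 + -1·-2 = -1
  a_5 = 0·-1 + -1·-1 + -1·3 = -2
  a_6 = 0·-2 + -1·-1 + -1·-1 = 2
  a_7 = 0·2 + -1·-2 + -1·-1 = 3
  a_8 = 0·3 + -1·2 + -1·-2 = 0
  a_9 = 0·0 + -1·3 + -1·2 = -5
  a_10 = 0·-5 + -1·0 + -1·3 = -3

0,-1,-1 ; -3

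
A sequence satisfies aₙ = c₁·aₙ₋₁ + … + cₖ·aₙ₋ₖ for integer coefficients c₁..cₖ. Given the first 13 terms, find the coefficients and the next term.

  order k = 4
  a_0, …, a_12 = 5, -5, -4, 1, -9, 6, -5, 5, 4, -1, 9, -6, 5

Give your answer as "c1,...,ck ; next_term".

  a_4 = 0·1 + 1·-4 + 0·-5 + -1·5 = -9
  a_5 = 0·-9 + 1·1 + 0·-4 + -1·-5 = 6
  a_6 = 0·6 + 1·-9 + 0·1 + -1·-4 = -5
  a_7 = 0·-5 + 1·6 + 0·-9 + -1·1 = 5
  a_8 = 0·5 + 1·-5 + 0·6 + -1·-9 = 4
  a_9 = 0·4 + 1·5 + 0·-5 + -1·6 = -1
  a_10 = 0·-1 + 1·4 + 0·5 + -1·-5 = 9
  a_11 = 0·9 + 1·-1 + 0·4 + -1·5 = -6
  a_12 = 0·-6 + 1·9 + 0·-1 + -1·4 = 5
  a_13 = 0·5 + 1·-6 + 0·9 + -1·-1 = -5

0,1,0,-1 ; -5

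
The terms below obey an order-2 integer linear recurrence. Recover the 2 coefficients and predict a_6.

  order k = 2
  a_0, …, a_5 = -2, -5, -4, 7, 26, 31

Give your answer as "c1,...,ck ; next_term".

2,-3 ; -16

  a_2 = 2·-5 + -3·-2 = -4
  a_3 = 2·-4 + -3·-5 = 7
  a_4 = 2·7 + -3·-4 = 26
  a_5 = 2·26 + -3·7 = 31
  a_6 = 2·31 + -3·26 = -16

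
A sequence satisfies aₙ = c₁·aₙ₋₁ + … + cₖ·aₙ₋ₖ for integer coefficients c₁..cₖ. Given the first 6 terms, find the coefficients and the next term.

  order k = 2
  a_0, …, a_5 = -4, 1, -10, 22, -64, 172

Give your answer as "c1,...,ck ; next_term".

  a_2 = -2·1 + 2·-4 = -10
  a_3 = -2·-10 + 2·1 = 22
  a_4 = -2·22 + 2·-10 = -64
  a_5 = -2·-64 + 2·22 = 172
  a_6 = -2·172 + 2·-64 = -472

-2,2 ; -472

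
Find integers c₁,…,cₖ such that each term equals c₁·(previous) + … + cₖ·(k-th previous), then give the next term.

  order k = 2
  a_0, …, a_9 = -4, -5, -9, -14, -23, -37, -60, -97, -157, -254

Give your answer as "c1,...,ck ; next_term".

1,1 ; -411

  a_2 = 1·-5 + 1·-4 = -9
  a_3 = 1·-9 + 1·-5 = -14
  a_4 = 1·-14 + 1·-9 = -23
  a_5 = 1·-23 + 1·-14 = -37
  a_6 = 1·-37 + 1·-23 = -60
  a_7 = 1·-60 + 1·-37 = -97
  a_8 = 1·-97 + 1·-60 = -157
  a_9 = 1·-157 + 1·-97 = -254
  a_10 = 1·-254 + 1·-157 = -411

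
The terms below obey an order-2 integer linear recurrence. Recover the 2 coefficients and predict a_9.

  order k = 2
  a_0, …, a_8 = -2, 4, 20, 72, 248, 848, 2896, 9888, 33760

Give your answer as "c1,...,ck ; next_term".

  a_2 = 4·4 + -2·-2 = 20
  a_3 = 4·20 + -2·4 = 72
  a_4 = 4·72 + -2·20 = 248
  a_5 = 4·248 + -2·72 = 848
  a_6 = 4·848 + -2·248 = 2896
  a_7 = 4·2896 + -2·848 = 9888
  a_8 = 4·9888 + -2·2896 = 33760
  a_9 = 4·33760 + -2·9888 = 115264

4,-2 ; 115264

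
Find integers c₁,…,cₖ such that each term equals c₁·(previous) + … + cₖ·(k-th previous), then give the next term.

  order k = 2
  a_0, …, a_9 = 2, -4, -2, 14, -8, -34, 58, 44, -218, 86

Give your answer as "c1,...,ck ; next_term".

-1,-3 ; 568

  a_2 = -1·-4 + -3·2 = -2
  a_3 = -1·-2 + -3·-4 = 14
  a_4 = -1·14 + -3·-2 = -8
  a_5 = -1·-8 + -3·14 = -34
  a_6 = -1·-34 + -3·-8 = 58
  a_7 = -1·58 + -3·-34 = 44
  a_8 = -1·44 + -3·58 = -218
  a_9 = -1·-218 + -3·44 = 86
  a_10 = -1·86 + -3·-218 = 568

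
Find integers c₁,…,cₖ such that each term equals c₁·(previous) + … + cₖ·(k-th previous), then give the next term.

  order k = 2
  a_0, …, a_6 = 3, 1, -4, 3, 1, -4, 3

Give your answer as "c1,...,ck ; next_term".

-1,-1 ; 1

  a_2 = -1·1 + -1·3 = -4
  a_3 = -1·-4 + -1·1 = 3
  a_4 = -1·3 + -1·-4 = 1
  a_5 = -1·1 + -1·3 = -4
  a_6 = -1·-4 + -1·1 = 3
  a_7 = -1·3 + -1·-4 = 1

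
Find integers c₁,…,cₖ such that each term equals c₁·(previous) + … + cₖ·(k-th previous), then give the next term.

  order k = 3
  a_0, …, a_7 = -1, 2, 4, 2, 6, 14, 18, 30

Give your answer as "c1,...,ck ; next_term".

  a_3 = 1·4 + 0·2 + 2·-1 = 2
  a_4 = 1·2 + 0·4 + 2·2 = 6
  a_5 = 1·6 + 0·2 + 2·4 = 14
  a_6 = 1·14 + 0·6 + 2·2 = 18
  a_7 = 1·18 + 0·14 + 2·6 = 30
  a_8 = 1·30 + 0·18 + 2·14 = 58

1,0,2 ; 58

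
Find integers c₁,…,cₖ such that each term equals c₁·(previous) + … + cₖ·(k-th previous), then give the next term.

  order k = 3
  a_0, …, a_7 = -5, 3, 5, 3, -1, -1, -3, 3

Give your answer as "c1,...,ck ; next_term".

  a_3 = -1·5 + 1·3 + -1·-5 = 3
  a_4 = -1·3 + 1·5 + -1·3 = -1
  a_5 = -1·-1 + 1·3 + -1·5 = -1
  a_6 = -1·-1 + 1·-1 + -1·3 = -3
  a_7 = -1·-3 + 1·-1 + -1·-1 = 3
  a_8 = -1·3 + 1·-3 + -1·-1 = -5

-1,1,-1 ; -5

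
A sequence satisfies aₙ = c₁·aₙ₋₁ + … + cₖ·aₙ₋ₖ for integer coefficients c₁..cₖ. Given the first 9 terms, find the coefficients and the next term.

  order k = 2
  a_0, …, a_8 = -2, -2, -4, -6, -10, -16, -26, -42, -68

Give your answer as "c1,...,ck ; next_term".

  a_2 = 1·-2 + 1·-2 = -4
  a_3 = 1·-4 + 1·-2 = -6
  a_4 = 1·-6 + 1·-4 = -10
  a_5 = 1·-10 + 1·-6 = -16
  a_6 = 1·-16 + 1·-10 = -26
  a_7 = 1·-26 + 1·-16 = -42
  a_8 = 1·-42 + 1·-26 = -68
  a_9 = 1·-68 + 1·-42 = -110

1,1 ; -110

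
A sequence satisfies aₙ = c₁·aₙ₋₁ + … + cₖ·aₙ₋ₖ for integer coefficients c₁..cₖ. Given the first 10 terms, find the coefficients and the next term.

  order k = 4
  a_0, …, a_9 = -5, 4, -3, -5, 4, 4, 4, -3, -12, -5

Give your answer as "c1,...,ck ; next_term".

  a_4 = 0·-5 + -1·-3 + -1·4 + -1·-5 = 4
  a_5 = 0·4 + -1·-5 + -1·-3 + -1·4 = 4
  a_6 = 0·4 + -1·4 + -1·-5 + -1·-3 = 4
  a_7 = 0·4 + -1·4 + -1·4 + -1·-5 = -3
  a_8 = 0·-3 + -1·4 + -1·4 + -1·4 = -12
  a_9 = 0·-12 + -1·-3 + -1·4 + -1·4 = -5
  a_10 = 0·-5 + -1·-12 + -1·-3 + -1·4 = 11

0,-1,-1,-1 ; 11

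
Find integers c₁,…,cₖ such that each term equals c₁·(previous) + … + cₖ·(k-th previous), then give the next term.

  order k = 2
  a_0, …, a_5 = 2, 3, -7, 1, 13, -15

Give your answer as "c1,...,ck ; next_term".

  a_2 = -1·3 + -2·2 = -7
  a_3 = -1·-7 + -2·3 = 1
  a_4 = -1·1 + -2·-7 = 13
  a_5 = -1·13 + -2·1 = -15
  a_6 = -1·-15 + -2·13 = -11

-1,-2 ; -11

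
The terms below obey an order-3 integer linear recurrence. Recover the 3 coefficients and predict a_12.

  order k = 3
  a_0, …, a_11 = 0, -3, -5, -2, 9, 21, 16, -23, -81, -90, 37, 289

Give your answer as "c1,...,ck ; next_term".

  a_3 = 1·-5 + -1·-3 + -2·0 = -2
  a_4 = 1·-2 + -1·-5 + -2·-3 = 9
  a_5 = 1·9 + -1·-2 + -2·-5 = 21
  a_6 = 1·21 + -1·9 + -2·-2 = 16
  a_7 = 1·16 + -1·21 + -2·9 = -23
  a_8 = 1·-23 + -1·16 + -2·21 = -81
  a_9 = 1·-81 + -1·-23 + -2·16 = -90
  a_10 = 1·-90 + -1·-81 + -2·-23 = 37
  a_11 = 1·37 + -1·-90 + -2·-81 = 289
  a_12 = 1·289 + -1·37 + -2·-90 = 432

1,-1,-2 ; 432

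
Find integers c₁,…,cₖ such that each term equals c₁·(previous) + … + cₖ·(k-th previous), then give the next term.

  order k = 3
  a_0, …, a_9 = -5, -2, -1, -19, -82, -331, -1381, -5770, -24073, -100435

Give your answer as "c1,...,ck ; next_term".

4,0,3 ; -419050

  a_3 = 4·-1 + 0·-2 + 3·-5 = -19
  a_4 = 4·-19 + 0·-1 + 3·-2 = -82
  a_5 = 4·-82 + 0·-19 + 3·-1 = -331
  a_6 = 4·-331 + 0·-82 + 3·-19 = -1381
  a_7 = 4·-1381 + 0·-331 + 3·-82 = -5770
  a_8 = 4·-5770 + 0·-1381 + 3·-331 = -24073
  a_9 = 4·-24073 + 0·-5770 + 3·-1381 = -100435
  a_10 = 4·-100435 + 0·-24073 + 3·-5770 = -419050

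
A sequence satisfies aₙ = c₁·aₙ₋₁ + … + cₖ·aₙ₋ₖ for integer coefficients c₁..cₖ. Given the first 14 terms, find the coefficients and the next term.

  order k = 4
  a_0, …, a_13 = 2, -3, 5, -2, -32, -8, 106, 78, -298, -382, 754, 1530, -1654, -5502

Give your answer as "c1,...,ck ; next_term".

  a_4 = 1·-2 + -4·5 + 2·-3 + -2·2 = -32
  a_5 = 1·-32 + -4·-2 + 2·5 + -2·-3 = -8
  a_6 = 1·-8 + -4·-32 + 2·-2 + -2·5 = 106
  a_7 = 1·106 + -4·-8 + 2·-32 + -2·-2 = 78
  a_8 = 1·78 + -4·106 + 2·-8 + -2·-32 = -298
  a_9 = 1·-298 + -4·78 + 2·106 + -2·-8 = -382
  a_10 = 1·-382 + -4·-298 + 2·78 + -2·106 = 754
  a_11 = 1·754 + -4·-382 + 2·-298 + -2·78 = 1530
  a_12 = 1·1530 + -4·754 + 2·-382 + -2·-298 = -1654
  a_13 = 1·-1654 + -4·1530 + 2·754 + -2·-382 = -5502
  a_14 = 1·-5502 + -4·-1654 + 2·1530 + -2·754 = 2666

1,-4,2,-2 ; 2666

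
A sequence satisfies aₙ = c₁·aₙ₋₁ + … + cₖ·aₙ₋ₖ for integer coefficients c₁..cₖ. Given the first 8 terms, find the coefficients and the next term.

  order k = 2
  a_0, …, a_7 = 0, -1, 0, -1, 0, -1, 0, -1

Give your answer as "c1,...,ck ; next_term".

  a_2 = 0·-1 + 1·0 = 0
  a_3 = 0·0 + 1·-1 = -1
  a_4 = 0·-1 + 1·0 = 0
  a_5 = 0·0 + 1·-1 = -1
  a_6 = 0·-1 + 1·0 = 0
  a_7 = 0·0 + 1·-1 = -1
  a_8 = 0·-1 + 1·0 = 0

0,1 ; 0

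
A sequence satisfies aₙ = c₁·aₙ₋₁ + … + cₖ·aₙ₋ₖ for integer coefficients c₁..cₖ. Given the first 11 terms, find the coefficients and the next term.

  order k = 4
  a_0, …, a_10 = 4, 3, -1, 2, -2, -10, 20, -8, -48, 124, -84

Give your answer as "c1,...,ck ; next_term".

-1,-2,2,-2 ; -244

  a_4 = -1·2 + -2·-1 + 2·3 + -2·4 = -2
  a_5 = -1·-2 + -2·2 + 2·-1 + -2·3 = -10
  a_6 = -1·-10 + -2·-2 + 2·2 + -2·-1 = 20
  a_7 = -1·20 + -2·-10 + 2·-2 + -2·2 = -8
  a_8 = -1·-8 + -2·20 + 2·-10 + -2·-2 = -48
  a_9 = -1·-48 + -2·-8 + 2·20 + -2·-10 = 124
  a_10 = -1·124 + -2·-48 + 2·-8 + -2·20 = -84
  a_11 = -1·-84 + -2·124 + 2·-48 + -2·-8 = -244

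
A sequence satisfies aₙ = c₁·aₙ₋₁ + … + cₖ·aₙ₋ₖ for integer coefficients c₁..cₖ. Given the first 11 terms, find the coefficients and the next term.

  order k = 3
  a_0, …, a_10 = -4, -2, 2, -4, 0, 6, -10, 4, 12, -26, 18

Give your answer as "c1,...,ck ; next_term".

-1,-1,1 ; 20

  a_3 = -1·2 + -1·-2 + 1·-4 = -4
  a_4 = -1·-4 + -1·2 + 1·-2 = 0
  a_5 = -1·0 + -1·-4 + 1·2 = 6
  a_6 = -1·6 + -1·0 + 1·-4 = -10
  a_7 = -1·-10 + -1·6 + 1·0 = 4
  a_8 = -1·4 + -1·-10 + 1·6 = 12
  a_9 = -1·12 + -1·4 + 1·-10 = -26
  a_10 = -1·-26 + -1·12 + 1·4 = 18
  a_11 = -1·18 + -1·-26 + 1·12 = 20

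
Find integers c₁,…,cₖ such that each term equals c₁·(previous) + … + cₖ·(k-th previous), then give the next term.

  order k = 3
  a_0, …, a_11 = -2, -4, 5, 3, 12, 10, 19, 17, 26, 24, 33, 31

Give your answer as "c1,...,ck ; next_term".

1,1,-1 ; 40

  a_3 = 1·5 + 1·-4 + -1·-2 = 3
  a_4 = 1·3 + 1·5 + -1·-4 = 12
  a_5 = 1·12 + 1·3 + -1·5 = 10
  a_6 = 1·10 + 1·12 + -1·3 = 19
  a_7 = 1·19 + 1·10 + -1·12 = 17
  a_8 = 1·17 + 1·19 + -1·10 = 26
  a_9 = 1·26 + 1·17 + -1·19 = 24
  a_10 = 1·24 + 1·26 + -1·17 = 33
  a_11 = 1·33 + 1·24 + -1·26 = 31
  a_12 = 1·31 + 1·33 + -1·24 = 40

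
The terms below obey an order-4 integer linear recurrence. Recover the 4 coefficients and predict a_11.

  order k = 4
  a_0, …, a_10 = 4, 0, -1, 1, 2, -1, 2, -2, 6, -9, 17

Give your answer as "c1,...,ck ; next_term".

-1,1,0,1 ; -28

  a_4 = -1·1 + 1·-1 + 0·0 + 1·4 = 2
  a_5 = -1·2 + 1·1 + 0·-1 + 1·0 = -1
  a_6 = -1·-1 + 1·2 + 0·1 + 1·-1 = 2
  a_7 = -1·2 + 1·-1 + 0·2 + 1·1 = -2
  a_8 = -1·-2 + 1·2 + 0·-1 + 1·2 = 6
  a_9 = -1·6 + 1·-2 + 0·2 + 1·-1 = -9
  a_10 = -1·-9 + 1·6 + 0·-2 + 1·2 = 17
  a_11 = -1·17 + 1·-9 + 0·6 + 1·-2 = -28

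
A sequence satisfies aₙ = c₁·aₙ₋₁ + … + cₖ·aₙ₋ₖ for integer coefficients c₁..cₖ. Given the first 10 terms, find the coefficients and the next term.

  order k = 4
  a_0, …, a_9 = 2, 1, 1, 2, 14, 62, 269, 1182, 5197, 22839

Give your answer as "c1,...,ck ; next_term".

4,1,3,1 ; 100368

  a_4 = 4·2 + 1·1 + 3·1 + 1·2 = 14
  a_5 = 4·14 + 1·2 + 3·1 + 1·1 = 62
  a_6 = 4·62 + 1·14 + 3·2 + 1·1 = 269
  a_7 = 4·269 + 1·62 + 3·14 + 1·2 = 1182
  a_8 = 4·1182 + 1·269 + 3·62 + 1·14 = 5197
  a_9 = 4·5197 + 1·1182 + 3·269 + 1·62 = 22839
  a_10 = 4·22839 + 1·5197 + 3·1182 + 1·269 = 100368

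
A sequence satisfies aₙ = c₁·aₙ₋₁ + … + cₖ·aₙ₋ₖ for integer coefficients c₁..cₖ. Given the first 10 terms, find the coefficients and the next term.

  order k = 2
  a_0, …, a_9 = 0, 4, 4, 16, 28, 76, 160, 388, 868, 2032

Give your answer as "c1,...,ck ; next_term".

  a_2 = 1·4 + 3·0 = 4
  a_3 = 1·4 + 3·4 = 16
  a_4 = 1·16 + 3·4 = 28
  a_5 = 1·28 + 3·16 = 76
  a_6 = 1·76 + 3·28 = 160
  a_7 = 1·160 + 3·76 = 388
  a_8 = 1·388 + 3·160 = 868
  a_9 = 1·868 + 3·388 = 2032
  a_10 = 1·2032 + 3·868 = 4636

1,3 ; 4636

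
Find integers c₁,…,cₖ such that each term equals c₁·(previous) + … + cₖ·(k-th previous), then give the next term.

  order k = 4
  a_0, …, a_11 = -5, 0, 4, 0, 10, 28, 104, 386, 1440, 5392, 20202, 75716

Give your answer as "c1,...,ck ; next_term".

  a_4 = 4·0 + 0·4 + -3·0 + -2·-5 = 10
  a_5 = 4·10 + 0·0 + -3·4 + -2·0 = 28
  a_6 = 4·28 + 0·10 + -3·0 + -2·4 = 104
  a_7 = 4·104 + 0·28 + -3·10 + -2·0 = 386
  a_8 = 4·386 + 0·104 + -3·28 + -2·10 = 1440
  a_9 = 4·1440 + 0·386 + -3·104 + -2·28 = 5392
  a_10 = 4·5392 + 0·1440 + -3·386 + -2·104 = 20202
  a_11 = 4·20202 + 0·5392 + -3·1440 + -2·386 = 75716
  a_12 = 4·75716 + 0·20202 + -3·5392 + -2·1440 = 283808

4,0,-3,-2 ; 283808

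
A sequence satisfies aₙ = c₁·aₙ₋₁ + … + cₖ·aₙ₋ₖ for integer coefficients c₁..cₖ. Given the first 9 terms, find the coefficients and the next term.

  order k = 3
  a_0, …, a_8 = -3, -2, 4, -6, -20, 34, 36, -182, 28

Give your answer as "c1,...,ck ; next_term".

0,-3,4 ; 690

  a_3 = 0·4 + -3·-2 + 4·-3 = -6
  a_4 = 0·-6 + -3·4 + 4·-2 = -20
  a_5 = 0·-20 + -3·-6 + 4·4 = 34
  a_6 = 0·34 + -3·-20 + 4·-6 = 36
  a_7 = 0·36 + -3·34 + 4·-20 = -182
  a_8 = 0·-182 + -3·36 + 4·34 = 28
  a_9 = 0·28 + -3·-182 + 4·36 = 690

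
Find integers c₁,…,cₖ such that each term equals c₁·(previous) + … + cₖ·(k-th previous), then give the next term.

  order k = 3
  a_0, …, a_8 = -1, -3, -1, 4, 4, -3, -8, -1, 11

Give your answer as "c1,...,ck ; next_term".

0,-1,-1 ; 9

  a_3 = 0·-1 + -1·-3 + -1·-1 = 4
  a_4 = 0·4 + -1·-1 + -1·-3 = 4
  a_5 = 0·4 + -1·4 + -1·-1 = -3
  a_6 = 0·-3 + -1·4 + -1·4 = -8
  a_7 = 0·-8 + -1·-3 + -1·4 = -1
  a_8 = 0·-1 + -1·-8 + -1·-3 = 11
  a_9 = 0·11 + -1·-1 + -1·-8 = 9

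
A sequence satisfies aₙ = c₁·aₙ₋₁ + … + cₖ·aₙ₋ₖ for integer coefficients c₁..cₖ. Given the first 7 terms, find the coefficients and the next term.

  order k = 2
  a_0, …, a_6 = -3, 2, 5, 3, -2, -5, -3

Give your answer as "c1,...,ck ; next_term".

  a_2 = 1·2 + -1·-3 = 5
  a_3 = 1·5 + -1·2 = 3
  a_4 = 1·3 + -1·5 = -2
  a_5 = 1·-2 + -1·3 = -5
  a_6 = 1·-5 + -1·-2 = -3
  a_7 = 1·-3 + -1·-5 = 2

1,-1 ; 2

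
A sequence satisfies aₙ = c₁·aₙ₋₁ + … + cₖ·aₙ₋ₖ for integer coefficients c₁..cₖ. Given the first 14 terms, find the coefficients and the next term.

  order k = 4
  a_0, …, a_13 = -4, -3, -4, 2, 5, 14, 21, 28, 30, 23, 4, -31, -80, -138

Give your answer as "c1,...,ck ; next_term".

1,1,-1,-1 ; -191

  a_4 = 1·2 + 1·-4 + -1·-3 + -1·-4 = 5
  a_5 = 1·5 + 1·2 + -1·-4 + -1·-3 = 14
  a_6 = 1·14 + 1·5 + -1·2 + -1·-4 = 21
  a_7 = 1·21 + 1·14 + -1·5 + -1·2 = 28
  a_8 = 1·28 + 1·21 + -1·14 + -1·5 = 30
  a_9 = 1·30 + 1·28 + -1·21 + -1·14 = 23
  a_10 = 1·23 + 1·30 + -1·28 + -1·21 = 4
  a_11 = 1·4 + 1·23 + -1·30 + -1·28 = -31
  a_12 = 1·-31 + 1·4 + -1·23 + -1·30 = -80
  a_13 = 1·-80 + 1·-31 + -1·4 + -1·23 = -138
  a_14 = 1·-138 + 1·-80 + -1·-31 + -1·4 = -191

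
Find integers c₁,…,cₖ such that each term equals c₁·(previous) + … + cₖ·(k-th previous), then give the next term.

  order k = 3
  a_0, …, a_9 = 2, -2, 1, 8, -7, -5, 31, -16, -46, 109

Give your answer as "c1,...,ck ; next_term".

  a_3 = 0·1 + -1·-2 + 3·2 = 8
  a_4 = 0·8 + -1·1 + 3·-2 = -7
  a_5 = 0·-7 + -1·8 + 3·1 = -5
  a_6 = 0·-5 + -1·-7 + 3·8 = 31
  a_7 = 0·31 + -1·-5 + 3·-7 = -16
  a_8 = 0·-16 + -1·31 + 3·-5 = -46
  a_9 = 0·-46 + -1·-16 + 3·31 = 109
  a_10 = 0·109 + -1·-46 + 3·-16 = -2

0,-1,3 ; -2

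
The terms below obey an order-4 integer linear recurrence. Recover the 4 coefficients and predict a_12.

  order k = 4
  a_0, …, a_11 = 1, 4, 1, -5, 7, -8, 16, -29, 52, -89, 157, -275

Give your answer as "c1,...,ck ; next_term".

-1,1,0,1 ; 484

  a_4 = -1·-5 + 1·1 + 0·4 + 1·1 = 7
  a_5 = -1·7 + 1·-5 + 0·1 + 1·4 = -8
  a_6 = -1·-8 + 1·7 + 0·-5 + 1·1 = 16
  a_7 = -1·16 + 1·-8 + 0·7 + 1·-5 = -29
  a_8 = -1·-29 + 1·16 + 0·-8 + 1·7 = 52
  a_9 = -1·52 + 1·-29 + 0·16 + 1·-8 = -89
  a_10 = -1·-89 + 1·52 + 0·-29 + 1·16 = 157
  a_11 = -1·157 + 1·-89 + 0·52 + 1·-29 = -275
  a_12 = -1·-275 + 1·157 + 0·-89 + 1·52 = 484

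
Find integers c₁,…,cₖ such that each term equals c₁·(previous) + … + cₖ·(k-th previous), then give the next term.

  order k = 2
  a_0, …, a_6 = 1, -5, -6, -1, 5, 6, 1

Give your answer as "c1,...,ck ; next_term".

1,-1 ; -5

  a_2 = 1·-5 + -1·1 = -6
  a_3 = 1·-6 + -1·-5 = -1
  a_4 = 1·-1 + -1·-6 = 5
  a_5 = 1·5 + -1·-1 = 6
  a_6 = 1·6 + -1·5 = 1
  a_7 = 1·1 + -1·6 = -5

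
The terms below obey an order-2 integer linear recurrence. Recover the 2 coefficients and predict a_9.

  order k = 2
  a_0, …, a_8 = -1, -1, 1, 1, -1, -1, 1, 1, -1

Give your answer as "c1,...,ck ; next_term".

  a_2 = 0·-1 + -1·-1 = 1
  a_3 = 0·1 + -1·-1 = 1
  a_4 = 0·1 + -1·1 = -1
  a_5 = 0·-1 + -1·1 = -1
  a_6 = 0·-1 + -1·-1 = 1
  a_7 = 0·1 + -1·-1 = 1
  a_8 = 0·1 + -1·1 = -1
  a_9 = 0·-1 + -1·1 = -1

0,-1 ; -1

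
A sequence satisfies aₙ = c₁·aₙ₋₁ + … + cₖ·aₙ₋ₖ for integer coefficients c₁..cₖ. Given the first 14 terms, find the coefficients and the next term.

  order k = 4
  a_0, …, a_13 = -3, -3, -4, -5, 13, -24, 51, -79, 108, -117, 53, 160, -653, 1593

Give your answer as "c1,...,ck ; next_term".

-2,0,1,-2 ; -3132

  a_4 = -2·-5 + 0·-4 + 1·-3 + -2·-3 = 13
  a_5 = -2·13 + 0·-5 + 1·-4 + -2·-3 = -24
  a_6 = -2·-24 + 0·13 + 1·-5 + -2·-4 = 51
  a_7 = -2·51 + 0·-24 + 1·13 + -2·-5 = -79
  a_8 = -2·-79 + 0·51 + 1·-24 + -2·13 = 108
  a_9 = -2·108 + 0·-79 + 1·51 + -2·-24 = -117
  a_10 = -2·-117 + 0·108 + 1·-79 + -2·51 = 53
  a_11 = -2·53 + 0·-117 + 1·108 + -2·-79 = 160
  a_12 = -2·160 + 0·53 + 1·-117 + -2·108 = -653
  a_13 = -2·-653 + 0·160 + 1·53 + -2·-117 = 1593
  a_14 = -2·1593 + 0·-653 + 1·160 + -2·53 = -3132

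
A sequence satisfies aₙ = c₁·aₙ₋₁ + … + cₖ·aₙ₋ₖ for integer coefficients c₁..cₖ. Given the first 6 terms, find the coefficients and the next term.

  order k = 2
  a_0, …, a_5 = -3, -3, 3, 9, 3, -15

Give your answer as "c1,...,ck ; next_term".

  a_2 = 1·-3 + -2·-3 = 3
  a_3 = 1·3 + -2·-3 = 9
  a_4 = 1·9 + -2·3 = 3
  a_5 = 1·3 + -2·9 = -15
  a_6 = 1·-15 + -2·3 = -21

1,-2 ; -21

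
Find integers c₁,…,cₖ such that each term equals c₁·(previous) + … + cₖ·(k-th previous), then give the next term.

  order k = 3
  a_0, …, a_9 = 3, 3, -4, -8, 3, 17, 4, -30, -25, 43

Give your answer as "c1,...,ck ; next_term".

  a_3 = -1·-4 + -1·3 + -3·3 = -8
  a_4 = -1·-8 + -1·-4 + -3·3 = 3
  a_5 = -1·3 + -1·-8 + -3·-4 = 17
  a_6 = -1·17 + -1·3 + -3·-8 = 4
  a_7 = -1·4 + -1·17 + -3·3 = -30
  a_8 = -1·-30 + -1·4 + -3·17 = -25
  a_9 = -1·-25 + -1·-30 + -3·4 = 43
  a_10 = -1·43 + -1·-25 + -3·-30 = 72

-1,-1,-3 ; 72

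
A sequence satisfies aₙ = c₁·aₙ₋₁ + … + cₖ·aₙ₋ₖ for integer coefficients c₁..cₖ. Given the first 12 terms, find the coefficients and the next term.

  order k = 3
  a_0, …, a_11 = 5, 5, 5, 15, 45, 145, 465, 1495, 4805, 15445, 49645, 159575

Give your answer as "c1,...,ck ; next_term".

3,1,-1 ; 512925

  a_3 = 3·5 + 1·5 + -1·5 = 15
  a_4 = 3·15 + 1·5 + -1·5 = 45
  a_5 = 3·45 + 1·15 + -1·5 = 145
  a_6 = 3·145 + 1·45 + -1·15 = 465
  a_7 = 3·465 + 1·145 + -1·45 = 1495
  a_8 = 3·1495 + 1·465 + -1·145 = 4805
  a_9 = 3·4805 + 1·1495 + -1·465 = 15445
  a_10 = 3·15445 + 1·4805 + -1·1495 = 49645
  a_11 = 3·49645 + 1·15445 + -1·4805 = 159575
  a_12 = 3·159575 + 1·49645 + -1·15445 = 512925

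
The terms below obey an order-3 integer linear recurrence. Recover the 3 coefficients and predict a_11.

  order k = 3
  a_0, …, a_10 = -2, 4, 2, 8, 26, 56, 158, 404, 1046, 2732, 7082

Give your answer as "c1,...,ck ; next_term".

  a_3 = 1·2 + 3·4 + 3·-2 = 8
  a_4 = 1·8 + 3·2 + 3·4 = 26
  a_5 = 1·26 + 3·8 + 3·2 = 56
  a_6 = 1·56 + 3·26 + 3·8 = 158
  a_7 = 1·158 + 3·56 + 3·26 = 404
  a_8 = 1·404 + 3·158 + 3·56 = 1046
  a_9 = 1·1046 + 3·404 + 3·158 = 2732
  a_10 = 1·2732 + 3·1046 + 3·404 = 7082
  a_11 = 1·7082 + 3·2732 + 3·1046 = 18416

1,3,3 ; 18416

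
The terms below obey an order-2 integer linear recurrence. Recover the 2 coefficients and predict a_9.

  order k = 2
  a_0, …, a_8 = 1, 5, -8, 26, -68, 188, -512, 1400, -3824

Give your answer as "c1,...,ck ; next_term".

-2,2 ; 10448

  a_2 = -2·5 + 2·1 = -8
  a_3 = -2·-8 + 2·5 = 26
  a_4 = -2·26 + 2·-8 = -68
  a_5 = -2·-68 + 2·26 = 188
  a_6 = -2·188 + 2·-68 = -512
  a_7 = -2·-512 + 2·188 = 1400
  a_8 = -2·1400 + 2·-512 = -3824
  a_9 = -2·-3824 + 2·1400 = 10448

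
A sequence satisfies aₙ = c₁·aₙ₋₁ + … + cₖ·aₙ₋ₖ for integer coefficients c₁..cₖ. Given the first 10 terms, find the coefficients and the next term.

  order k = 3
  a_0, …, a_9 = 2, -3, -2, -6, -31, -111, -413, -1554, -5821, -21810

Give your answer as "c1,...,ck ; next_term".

  a_3 = 3·-2 + 2·-3 + 3·2 = -6
  a_4 = 3·-6 + 2·-2 + 3·-3 = -31
  a_5 = 3·-31 + 2·-6 + 3·-2 = -111
  a_6 = 3·-111 + 2·-31 + 3·-6 = -413
  a_7 = 3·-413 + 2·-111 + 3·-31 = -1554
  a_8 = 3·-1554 + 2·-413 + 3·-111 = -5821
  a_9 = 3·-5821 + 2·-1554 + 3·-413 = -21810
  a_10 = 3·-21810 + 2·-5821 + 3·-1554 = -81734

3,2,3 ; -81734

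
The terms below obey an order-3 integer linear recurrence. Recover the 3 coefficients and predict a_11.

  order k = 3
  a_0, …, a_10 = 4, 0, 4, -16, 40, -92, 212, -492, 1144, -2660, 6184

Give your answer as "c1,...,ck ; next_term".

  a_3 = -3·4 + -2·0 + -1·4 = -16
  a_4 = -3·-16 + -2·4 + -1·0 = 40
  a_5 = -3·40 + -2·-16 + -1·4 = -92
  a_6 = -3·-92 + -2·40 + -1·-16 = 212
  a_7 = -3·212 + -2·-92 + -1·40 = -492
  a_8 = -3·-492 + -2·212 + -1·-92 = 1144
  a_9 = -3·1144 + -2·-492 + -1·212 = -2660
  a_10 = -3·-2660 + -2·1144 + -1·-492 = 6184
  a_11 = -3·6184 + -2·-2660 + -1·1144 = -14376

-3,-2,-1 ; -14376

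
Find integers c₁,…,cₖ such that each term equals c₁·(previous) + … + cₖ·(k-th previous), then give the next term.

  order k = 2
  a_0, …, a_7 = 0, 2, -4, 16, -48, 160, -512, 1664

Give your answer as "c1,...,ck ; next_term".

  a_2 = -2·2 + 4·0 = -4
  a_3 = -2·-4 + 4·2 = 16
  a_4 = -2·16 + 4·-4 = -48
  a_5 = -2·-48 + 4·16 = 160
  a_6 = -2·160 + 4·-48 = -512
  a_7 = -2·-512 + 4·160 = 1664
  a_8 = -2·1664 + 4·-512 = -5376

-2,4 ; -5376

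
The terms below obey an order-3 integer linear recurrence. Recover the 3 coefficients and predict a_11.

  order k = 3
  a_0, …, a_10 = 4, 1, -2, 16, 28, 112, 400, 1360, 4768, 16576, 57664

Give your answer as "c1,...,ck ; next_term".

  a_3 = 2·-2 + 4·1 + 4·4 = 16
  a_4 = 2·16 + 4·-2 + 4·1 = 28
  a_5 = 2·28 + 4·16 + 4·-2 = 112
  a_6 = 2·112 + 4·28 + 4·16 = 400
  a_7 = 2·400 + 4·112 + 4·28 = 1360
  a_8 = 2·1360 + 4·400 + 4·112 = 4768
  a_9 = 2·4768 + 4·1360 + 4·400 = 16576
  a_10 = 2·16576 + 4·4768 + 4·1360 = 57664
  a_11 = 2·57664 + 4·16576 + 4·4768 = 200704

2,4,4 ; 200704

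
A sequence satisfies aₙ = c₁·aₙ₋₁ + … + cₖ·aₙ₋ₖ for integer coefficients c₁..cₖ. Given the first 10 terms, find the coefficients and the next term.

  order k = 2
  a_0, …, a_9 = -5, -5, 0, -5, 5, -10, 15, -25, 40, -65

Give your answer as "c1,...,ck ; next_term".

-1,1 ; 105

  a_2 = -1·-5 + 1·-5 = 0
  a_3 = -1·0 + 1·-5 = -5
  a_4 = -1·-5 + 1·0 = 5
  a_5 = -1·5 + 1·-5 = -10
  a_6 = -1·-10 + 1·5 = 15
  a_7 = -1·15 + 1·-10 = -25
  a_8 = -1·-25 + 1·15 = 40
  a_9 = -1·40 + 1·-25 = -65
  a_10 = -1·-65 + 1·40 = 105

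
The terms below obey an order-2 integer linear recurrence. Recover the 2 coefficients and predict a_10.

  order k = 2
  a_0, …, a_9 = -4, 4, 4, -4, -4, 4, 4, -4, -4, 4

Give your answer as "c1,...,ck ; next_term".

0,-1 ; 4

  a_2 = 0·4 + -1·-4 = 4
  a_3 = 0·4 + -1·4 = -4
  a_4 = 0·-4 + -1·4 = -4
  a_5 = 0·-4 + -1·-4 = 4
  a_6 = 0·4 + -1·-4 = 4
  a_7 = 0·4 + -1·4 = -4
  a_8 = 0·-4 + -1·4 = -4
  a_9 = 0·-4 + -1·-4 = 4
  a_10 = 0·4 + -1·-4 = 4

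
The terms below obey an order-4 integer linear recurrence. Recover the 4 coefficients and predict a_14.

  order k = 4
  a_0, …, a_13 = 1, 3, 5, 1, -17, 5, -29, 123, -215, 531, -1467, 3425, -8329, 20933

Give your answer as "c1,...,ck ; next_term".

  a_4 = -2·1 + 0·5 + -4·3 + -3·1 = -17
  a_5 = -2·-17 + 0·1 + -4·5 + -3·3 = 5
  a_6 = -2·5 + 0·-17 + -4·1 + -3·5 = -29
  a_7 = -2·-29 + 0·5 + -4·-17 + -3·1 = 123
  a_8 = -2·123 + 0·-29 + -4·5 + -3·-17 = -215
  a_9 = -2·-215 + 0·123 + -4·-29 + -3·5 = 531
  a_10 = -2·531 + 0·-215 + -4·123 + -3·-29 = -1467
  a_11 = -2·-1467 + 0·531 + -4·-215 + -3·123 = 3425
  a_12 = -2·3425 + 0·-1467 + -4·531 + -3·-215 = -8329
  a_13 = -2·-8329 + 0·3425 + -4·-1467 + -3·531 = 20933
  a_14 = -2·20933 + 0·-8329 + -4·3425 + -3·-1467 = -51165

-2,0,-4,-3 ; -51165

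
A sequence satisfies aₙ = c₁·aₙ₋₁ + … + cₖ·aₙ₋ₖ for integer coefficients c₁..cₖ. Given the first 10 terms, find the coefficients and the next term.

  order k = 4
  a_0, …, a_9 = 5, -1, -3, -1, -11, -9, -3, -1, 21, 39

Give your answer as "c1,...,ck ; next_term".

  a_4 = 1·-1 + 0·-3 + 0·-1 + -2·5 = -11
  a_5 = 1·-11 + 0·-1 + 0·-3 + -2·-1 = -9
  a_6 = 1·-9 + 0·-11 + 0·-1 + -2·-3 = -3
  a_7 = 1·-3 + 0·-9 + 0·-11 + -2·-1 = -1
  a_8 = 1·-1 + 0·-3 + 0·-9 + -2·-11 = 21
  a_9 = 1·21 + 0·-1 + 0·-3 + -2·-9 = 39
  a_10 = 1·39 + 0·21 + 0·-1 + -2·-3 = 45

1,0,0,-2 ; 45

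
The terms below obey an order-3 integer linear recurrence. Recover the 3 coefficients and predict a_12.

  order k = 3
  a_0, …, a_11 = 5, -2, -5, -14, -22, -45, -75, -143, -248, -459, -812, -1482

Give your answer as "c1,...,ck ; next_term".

1,2,-1 ; -2647

  a_3 = 1·-5 + 2·-2 + -1·5 = -14
  a_4 = 1·-14 + 2·-5 + -1·-2 = -22
  a_5 = 1·-22 + 2·-14 + -1·-5 = -45
  a_6 = 1·-45 + 2·-22 + -1·-14 = -75
  a_7 = 1·-75 + 2·-45 + -1·-22 = -143
  a_8 = 1·-143 + 2·-75 + -1·-45 = -248
  a_9 = 1·-248 + 2·-143 + -1·-75 = -459
  a_10 = 1·-459 + 2·-248 + -1·-143 = -812
  a_11 = 1·-812 + 2·-459 + -1·-248 = -1482
  a_12 = 1·-1482 + 2·-812 + -1·-459 = -2647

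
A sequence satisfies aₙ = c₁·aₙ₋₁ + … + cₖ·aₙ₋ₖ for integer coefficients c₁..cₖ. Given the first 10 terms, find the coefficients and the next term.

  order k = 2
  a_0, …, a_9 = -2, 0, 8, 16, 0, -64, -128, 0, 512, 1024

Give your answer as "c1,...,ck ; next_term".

2,-4 ; 0

  a_2 = 2·0 + -4·-2 = 8
  a_3 = 2·8 + -4·0 = 16
  a_4 = 2·16 + -4·8 = 0
  a_5 = 2·0 + -4·16 = -64
  a_6 = 2·-64 + -4·0 = -128
  a_7 = 2·-128 + -4·-64 = 0
  a_8 = 2·0 + -4·-128 = 512
  a_9 = 2·512 + -4·0 = 1024
  a_10 = 2·1024 + -4·512 = 0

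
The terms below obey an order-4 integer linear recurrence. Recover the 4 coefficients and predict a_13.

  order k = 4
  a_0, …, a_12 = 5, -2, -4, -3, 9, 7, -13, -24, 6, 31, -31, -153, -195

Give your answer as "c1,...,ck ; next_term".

  a_4 = 2·-3 + -1·-4 + 2·-2 + 3·5 = 9
  a_5 = 2·9 + -1·-3 + 2·-4 + 3·-2 = 7
  a_6 = 2·7 + -1·9 + 2·-3 + 3·-4 = -13
  a_7 = 2·-13 + -1·7 + 2·9 + 3·-3 = -24
  a_8 = 2·-24 + -1·-13 + 2·7 + 3·9 = 6
  a_9 = 2·6 + -1·-24 + 2·-13 + 3·7 = 31
  a_10 = 2·31 + -1·6 + 2·-24 + 3·-13 = -31
  a_11 = 2·-31 + -1·31 + 2·6 + 3·-24 = -153
  a_12 = 2·-153 + -1·-31 + 2·31 + 3·6 = -195
  a_13 = 2·-195 + -1·-153 + 2·-31 + 3·31 = -206

2,-1,2,3 ; -206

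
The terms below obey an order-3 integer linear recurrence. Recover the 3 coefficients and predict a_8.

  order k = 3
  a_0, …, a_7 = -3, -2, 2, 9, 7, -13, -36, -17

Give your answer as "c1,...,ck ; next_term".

1,-2,-1 ; 68

  a_3 = 1·2 + -2·-2 + -1·-3 = 9
  a_4 = 1·9 + -2·2 + -1·-2 = 7
  a_5 = 1·7 + -2·9 + -1·2 = -13
  a_6 = 1·-13 + -2·7 + -1·9 = -36
  a_7 = 1·-36 + -2·-13 + -1·7 = -17
  a_8 = 1·-17 + -2·-36 + -1·-13 = 68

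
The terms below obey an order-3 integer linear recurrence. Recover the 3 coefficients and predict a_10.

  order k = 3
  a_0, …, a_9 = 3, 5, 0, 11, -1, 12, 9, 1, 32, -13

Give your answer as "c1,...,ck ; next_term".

  a_3 = -1·0 + 1·5 + 2·3 = 11
  a_4 = -1·11 + 1·0 + 2·5 = -1
  a_5 = -1·-1 + 1·11 + 2·0 = 12
  a_6 = -1·12 + 1·-1 + 2·11 = 9
  a_7 = -1·9 + 1·12 + 2·-1 = 1
  a_8 = -1·1 + 1·9 + 2·12 = 32
  a_9 = -1·32 + 1·1 + 2·9 = -13
  a_10 = -1·-13 + 1·32 + 2·1 = 47

-1,1,2 ; 47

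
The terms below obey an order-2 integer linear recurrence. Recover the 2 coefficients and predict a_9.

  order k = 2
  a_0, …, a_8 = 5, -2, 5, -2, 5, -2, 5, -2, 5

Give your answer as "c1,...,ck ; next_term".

  a_2 = 0·-2 + 1·5 = 5
  a_3 = 0·5 + 1·-2 = -2
  a_4 = 0·-2 + 1·5 = 5
  a_5 = 0·5 + 1·-2 = -2
  a_6 = 0·-2 + 1·5 = 5
  a_7 = 0·5 + 1·-2 = -2
  a_8 = 0·-2 + 1·5 = 5
  a_9 = 0·5 + 1·-2 = -2

0,1 ; -2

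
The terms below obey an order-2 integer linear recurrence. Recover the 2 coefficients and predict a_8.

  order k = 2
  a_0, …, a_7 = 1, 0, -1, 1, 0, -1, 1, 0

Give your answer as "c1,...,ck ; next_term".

  a_2 = -1·0 + -1·1 = -1
  a_3 = -1·-1 + -1·0 = 1
  a_4 = -1·1 + -1·-1 = 0
  a_5 = -1·0 + -1·1 = -1
  a_6 = -1·-1 + -1·0 = 1
  a_7 = -1·1 + -1·-1 = 0
  a_8 = -1·0 + -1·1 = -1

-1,-1 ; -1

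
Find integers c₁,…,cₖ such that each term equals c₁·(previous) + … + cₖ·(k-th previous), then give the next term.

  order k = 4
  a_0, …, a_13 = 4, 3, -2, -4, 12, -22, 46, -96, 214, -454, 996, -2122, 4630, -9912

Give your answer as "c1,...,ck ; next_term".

  a_4 = -1·-4 + 3·-2 + 2·3 + 2·4 = 12
  a_5 = -1·12 + 3·-4 + 2·-2 + 2·3 = -22
  a_6 = -1·-22 + 3·12 + 2·-4 + 2·-2 = 46
  a_7 = -1·46 + 3·-22 + 2·12 + 2·-4 = -96
  a_8 = -1·-96 + 3·46 + 2·-22 + 2·12 = 214
  a_9 = -1·214 + 3·-96 + 2·46 + 2·-22 = -454
  a_10 = -1·-454 + 3·214 + 2·-96 + 2·46 = 996
  a_11 = -1·996 + 3·-454 + 2·214 + 2·-96 = -2122
  a_12 = -1·-2122 + 3·996 + 2·-454 + 2·214 = 4630
  a_13 = -1·4630 + 3·-2122 + 2·996 + 2·-454 = -9912
  a_14 = -1·-9912 + 3·4630 + 2·-2122 + 2·996 = 21550

-1,3,2,2 ; 21550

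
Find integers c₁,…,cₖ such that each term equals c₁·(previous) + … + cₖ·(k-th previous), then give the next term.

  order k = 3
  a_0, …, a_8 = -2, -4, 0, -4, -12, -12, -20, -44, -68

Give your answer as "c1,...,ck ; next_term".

  a_3 = 1·0 + 0·-4 + 2·-2 = -4
  a_4 = 1·-4 + 0·0 + 2·-4 = -12
  a_5 = 1·-12 + 0·-4 + 2·0 = -12
  a_6 = 1·-12 + 0·-12 + 2·-4 = -20
  a_7 = 1·-20 + 0·-12 + 2·-12 = -44
  a_8 = 1·-44 + 0·-20 + 2·-12 = -68
  a_9 = 1·-68 + 0·-44 + 2·-20 = -108

1,0,2 ; -108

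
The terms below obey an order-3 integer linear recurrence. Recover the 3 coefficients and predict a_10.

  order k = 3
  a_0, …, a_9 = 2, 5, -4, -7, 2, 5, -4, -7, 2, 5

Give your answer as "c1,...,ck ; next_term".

1,-1,1 ; -4

  a_3 = 1·-4 + -1·5 + 1·2 = -7
  a_4 = 1·-7 + -1·-4 + 1·5 = 2
  a_5 = 1·2 + -1·-7 + 1·-4 = 5
  a_6 = 1·5 + -1·2 + 1·-7 = -4
  a_7 = 1·-4 + -1·5 + 1·2 = -7
  a_8 = 1·-7 + -1·-4 + 1·5 = 2
  a_9 = 1·2 + -1·-7 + 1·-4 = 5
  a_10 = 1·5 + -1·2 + 1·-7 = -4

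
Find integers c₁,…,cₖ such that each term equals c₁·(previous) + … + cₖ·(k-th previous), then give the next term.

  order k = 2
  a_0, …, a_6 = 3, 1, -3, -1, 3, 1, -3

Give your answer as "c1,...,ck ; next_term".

  a_2 = 0·1 + -1·3 = -3
  a_3 = 0·-3 + -1·1 = -1
  a_4 = 0·-1 + -1·-3 = 3
  a_5 = 0·3 + -1·-1 = 1
  a_6 = 0·1 + -1·3 = -3
  a_7 = 0·-3 + -1·1 = -1

0,-1 ; -1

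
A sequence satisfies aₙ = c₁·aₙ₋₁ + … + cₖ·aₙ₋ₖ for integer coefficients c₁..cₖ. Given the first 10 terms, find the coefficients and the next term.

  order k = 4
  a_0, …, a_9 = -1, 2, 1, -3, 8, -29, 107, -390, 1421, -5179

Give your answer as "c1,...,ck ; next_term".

  a_4 = -3·-3 + 2·1 + -1·2 + 1·-1 = 8
  a_5 = -3·8 + 2·-3 + -1·1 + 1·2 = -29
  a_6 = -3·-29 + 2·8 + -1·-3 + 1·1 = 107
  a_7 = -3·107 + 2·-29 + -1·8 + 1·-3 = -390
  a_8 = -3·-390 + 2·107 + -1·-29 + 1·8 = 1421
  a_9 = -3·1421 + 2·-390 + -1·107 + 1·-29 = -5179
  a_10 = -3·-5179 + 2·1421 + -1·-390 + 1·107 = 18876

-3,2,-1,1 ; 18876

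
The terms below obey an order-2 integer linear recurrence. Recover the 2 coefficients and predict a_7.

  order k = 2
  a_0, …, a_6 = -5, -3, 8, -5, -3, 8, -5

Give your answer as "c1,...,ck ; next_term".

-1,-1 ; -3

  a_2 = -1·-3 + -1·-5 = 8
  a_3 = -1·8 + -1·-3 = -5
  a_4 = -1·-5 + -1·8 = -3
  a_5 = -1·-3 + -1·-5 = 8
  a_6 = -1·8 + -1·-3 = -5
  a_7 = -1·-5 + -1·8 = -3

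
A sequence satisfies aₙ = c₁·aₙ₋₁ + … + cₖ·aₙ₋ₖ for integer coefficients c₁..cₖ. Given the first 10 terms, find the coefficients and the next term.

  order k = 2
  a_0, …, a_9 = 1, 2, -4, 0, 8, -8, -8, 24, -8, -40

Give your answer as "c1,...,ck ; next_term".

-1,-2 ; 56

  a_2 = -1·2 + -2·1 = -4
  a_3 = -1·-4 + -2·2 = 0
  a_4 = -1·0 + -2·-4 = 8
  a_5 = -1·8 + -2·0 = -8
  a_6 = -1·-8 + -2·8 = -8
  a_7 = -1·-8 + -2·-8 = 24
  a_8 = -1·24 + -2·-8 = -8
  a_9 = -1·-8 + -2·24 = -40
  a_10 = -1·-40 + -2·-8 = 56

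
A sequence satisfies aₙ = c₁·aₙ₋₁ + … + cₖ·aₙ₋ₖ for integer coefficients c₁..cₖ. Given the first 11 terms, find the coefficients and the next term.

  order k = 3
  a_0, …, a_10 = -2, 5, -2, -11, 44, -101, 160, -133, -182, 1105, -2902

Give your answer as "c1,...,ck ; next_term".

  a_3 = -3·-2 + -3·5 + 1·-2 = -11
  a_4 = -3·-11 + -3·-2 + 1·5 = 44
  a_5 = -3·44 + -3·-11 + 1·-2 = -101
  a_6 = -3·-101 + -3·44 + 1·-11 = 160
  a_7 = -3·160 + -3·-101 + 1·44 = -133
  a_8 = -3·-133 + -3·160 + 1·-101 = -182
  a_9 = -3·-182 + -3·-133 + 1·160 = 1105
  a_10 = -3·1105 + -3·-182 + 1·-133 = -2902
  a_11 = -3·-2902 + -3·1105 + 1·-182 = 5209

-3,-3,1 ; 5209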